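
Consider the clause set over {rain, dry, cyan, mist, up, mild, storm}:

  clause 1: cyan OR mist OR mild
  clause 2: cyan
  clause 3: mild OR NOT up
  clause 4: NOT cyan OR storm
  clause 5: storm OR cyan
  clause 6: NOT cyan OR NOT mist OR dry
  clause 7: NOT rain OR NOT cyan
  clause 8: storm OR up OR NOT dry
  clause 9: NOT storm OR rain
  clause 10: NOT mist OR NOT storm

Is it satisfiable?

(cyan) alone gives cyan = true.
(storm) alone gives storm = true.
(NOT rain) alone gives rain = false.
Now (rain) is unsatisfied and unit — conflict.
No assignment satisfies every clause.

No, unsatisfiable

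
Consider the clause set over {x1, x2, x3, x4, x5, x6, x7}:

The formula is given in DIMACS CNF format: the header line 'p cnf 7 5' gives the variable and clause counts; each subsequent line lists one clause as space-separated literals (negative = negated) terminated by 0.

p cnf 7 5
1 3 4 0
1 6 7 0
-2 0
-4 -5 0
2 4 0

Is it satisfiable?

Unit clause (¬x2) forces x2 = False.
Unit clause (x4) forces x4 = True.
Unit clause (¬x5) forces x5 = False.
Branch on x1: set x1 = True.
All clauses hold; x3, x6, x7 can take either value.
A satisfying assignment: x1 ↦ True,  x2 ↦ False,  x3 ↦ False,  x4 ↦ True,  x5 ↦ False,  x6 ↦ False,  x7 ↦ True.

Yes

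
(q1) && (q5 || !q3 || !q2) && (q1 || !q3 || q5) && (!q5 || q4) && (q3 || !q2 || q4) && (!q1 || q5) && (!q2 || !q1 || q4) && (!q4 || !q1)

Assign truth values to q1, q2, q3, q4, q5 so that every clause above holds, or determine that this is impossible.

From the singleton clause (q1), q1 = true.
From the singleton clause (q5), q5 = true.
From the singleton clause (q4), q4 = true.
Now (!q4) is unsatisfied and unit — conflict.

UNSATISFIABLE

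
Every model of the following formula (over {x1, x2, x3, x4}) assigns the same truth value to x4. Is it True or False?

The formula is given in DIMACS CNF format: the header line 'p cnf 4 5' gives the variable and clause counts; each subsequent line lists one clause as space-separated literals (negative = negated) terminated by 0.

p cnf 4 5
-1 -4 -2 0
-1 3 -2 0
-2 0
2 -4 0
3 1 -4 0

Suppose x4 = True.
The clause (¬x2) is unit, so x2 = False.
But (x2) is also a unit clause — contradiction.
So every satisfying assignment has x4 = False.

False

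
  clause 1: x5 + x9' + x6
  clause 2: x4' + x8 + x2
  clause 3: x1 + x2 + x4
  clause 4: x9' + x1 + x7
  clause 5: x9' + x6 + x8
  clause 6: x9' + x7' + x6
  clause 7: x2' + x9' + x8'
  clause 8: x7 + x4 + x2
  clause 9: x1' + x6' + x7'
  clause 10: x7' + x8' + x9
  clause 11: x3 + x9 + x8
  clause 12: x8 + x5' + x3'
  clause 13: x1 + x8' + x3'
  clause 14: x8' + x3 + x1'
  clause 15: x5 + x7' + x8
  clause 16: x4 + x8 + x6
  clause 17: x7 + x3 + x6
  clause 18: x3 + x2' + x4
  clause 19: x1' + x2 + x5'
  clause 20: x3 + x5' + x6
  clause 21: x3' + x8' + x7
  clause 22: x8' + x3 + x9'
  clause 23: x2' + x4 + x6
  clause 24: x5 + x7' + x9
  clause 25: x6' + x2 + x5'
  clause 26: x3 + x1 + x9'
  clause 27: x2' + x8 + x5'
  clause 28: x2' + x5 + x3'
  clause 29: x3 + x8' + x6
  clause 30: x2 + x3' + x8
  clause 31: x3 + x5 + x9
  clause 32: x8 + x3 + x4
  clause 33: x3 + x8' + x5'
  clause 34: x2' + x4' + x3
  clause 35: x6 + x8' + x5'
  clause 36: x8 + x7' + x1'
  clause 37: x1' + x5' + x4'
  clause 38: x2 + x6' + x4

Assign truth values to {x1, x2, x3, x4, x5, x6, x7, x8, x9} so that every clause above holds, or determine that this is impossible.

Try x5 = 1.
Try x8 = 1.
(x3) alone gives x3 = 1.
(x1) alone gives x1 = 1.
(x2) alone gives x2 = 1.
(x9') alone gives x9 = 0.
(x7') alone gives x7 = 0.
Now (x7) is unsatisfied and unit — conflict.
Backtrack on x8: now try x8 = 0.
(x3') alone gives x3 = 0.
(x9) alone gives x9 = 1.
(x6) alone gives x6 = 1.
(x2) alone gives x2 = 1.
Now (x2') is unsatisfied and unit — conflict.
Either choice for x8 ends in contradiction.
Backtrack on x5: now try x5 = 0.
Try x9 = 0.
(x7') alone gives x7 = 0.
(x3) alone gives x3 = 1.
(x8') alone gives x8 = 0.
(x2') alone gives x2 = 0.
Now (x2) is unsatisfied and unit — conflict.
Backtrack on x9: now try x9 = 1.
(x6) alone gives x6 = 1.
Try x1 = 1.
(x7') alone gives x7 = 0.
Try x2 = 0.
(x4) alone gives x4 = 1.
(x8) alone gives x8 = 1.
(x3) alone gives x3 = 1.
Now (x3') is unsatisfied and unit — conflict.
Backtrack on x2: now try x2 = 1.
(x8') alone gives x8 = 0.
(x3') alone gives x3 = 0.
(x4) alone gives x4 = 1.
Now (x4') is unsatisfied and unit — conflict.
Either choice for x2 ends in contradiction.
Backtrack on x1: now try x1 = 0.
(x7) alone gives x7 = 1.
(x8) alone gives x8 = 1.
(x2') alone gives x2 = 0.
(x4) alone gives x4 = 1.
(x3') alone gives x3 = 0.
Now (x3) is unsatisfied and unit — conflict.
Either choice for x1 ends in contradiction.
Either choice for x9 ends in contradiction.
Either choice for x5 ends in contradiction.

UNSATISFIABLE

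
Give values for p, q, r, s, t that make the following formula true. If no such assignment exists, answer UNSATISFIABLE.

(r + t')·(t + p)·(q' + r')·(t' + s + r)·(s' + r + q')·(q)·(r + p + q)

p=1, q=1, r=0, s=0, t=0

(q) alone gives q = 1.
(r') alone gives r = 0.
(t') alone gives t = 0.
(p) alone gives p = 1.
(s') alone gives s = 0.
All clauses are satisfied.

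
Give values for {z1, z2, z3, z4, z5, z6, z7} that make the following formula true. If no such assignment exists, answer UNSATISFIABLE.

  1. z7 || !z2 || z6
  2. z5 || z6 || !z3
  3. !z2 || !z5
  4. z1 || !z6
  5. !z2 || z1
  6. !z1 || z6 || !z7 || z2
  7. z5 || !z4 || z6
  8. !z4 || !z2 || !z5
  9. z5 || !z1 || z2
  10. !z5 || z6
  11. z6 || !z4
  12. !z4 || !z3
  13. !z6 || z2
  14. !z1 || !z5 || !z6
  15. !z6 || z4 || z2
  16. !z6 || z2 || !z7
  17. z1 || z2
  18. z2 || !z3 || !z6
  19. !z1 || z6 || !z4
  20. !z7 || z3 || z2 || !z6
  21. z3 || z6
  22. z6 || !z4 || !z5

z1=true,  z2=true,  z3=false,  z4=true,  z5=false,  z6=true,  z7=false

Branch on z2: set z2 = true.
Unit clause (!z5) forces z5 = false.
Unit clause (z1) forces z1 = true.
Branch on z7: set z7 = false.
Unit clause (z6) forces z6 = true.
Branch on z4: set z4 = true.
Unit clause (!z3) forces z3 = false.
This assignment satisfies each clause.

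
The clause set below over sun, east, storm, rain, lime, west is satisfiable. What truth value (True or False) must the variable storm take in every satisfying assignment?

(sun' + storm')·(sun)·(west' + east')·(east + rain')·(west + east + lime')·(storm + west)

Suppose storm = 1.
(sun') alone gives sun = 0.
That conflicts with the unit clause (sun).
So every satisfying assignment has storm = False.

False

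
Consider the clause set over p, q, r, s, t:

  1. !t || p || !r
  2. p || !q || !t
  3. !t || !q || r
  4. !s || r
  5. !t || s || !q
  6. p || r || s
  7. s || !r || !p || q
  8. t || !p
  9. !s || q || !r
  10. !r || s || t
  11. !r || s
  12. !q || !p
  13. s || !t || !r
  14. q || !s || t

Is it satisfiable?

Try s = true.
Unit clause (r) forces r = true.
Unit clause (q) forces q = true.
Unit clause (!p) forces p = false.
Unit clause (!t) forces t = false.
Every clause now holds.
A satisfying assignment: p: false; q: true; r: true; s: true; t: false.

Yes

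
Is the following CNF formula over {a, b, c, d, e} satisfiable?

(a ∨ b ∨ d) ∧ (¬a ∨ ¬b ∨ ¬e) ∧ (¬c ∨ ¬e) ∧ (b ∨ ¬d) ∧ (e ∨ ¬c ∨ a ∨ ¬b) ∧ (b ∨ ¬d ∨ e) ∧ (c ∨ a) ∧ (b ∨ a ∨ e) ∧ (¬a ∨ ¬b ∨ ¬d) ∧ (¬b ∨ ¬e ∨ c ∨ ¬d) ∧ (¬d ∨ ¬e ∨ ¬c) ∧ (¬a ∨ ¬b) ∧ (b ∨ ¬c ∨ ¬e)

Try c = False.
(a) alone gives a = True.
(¬b) alone gives b = False.
(¬d) alone gives d = False.
All clauses hold; e can take either value.
A satisfying assignment: a: True; b: False; c: False; d: False; e: False.

Satisfiable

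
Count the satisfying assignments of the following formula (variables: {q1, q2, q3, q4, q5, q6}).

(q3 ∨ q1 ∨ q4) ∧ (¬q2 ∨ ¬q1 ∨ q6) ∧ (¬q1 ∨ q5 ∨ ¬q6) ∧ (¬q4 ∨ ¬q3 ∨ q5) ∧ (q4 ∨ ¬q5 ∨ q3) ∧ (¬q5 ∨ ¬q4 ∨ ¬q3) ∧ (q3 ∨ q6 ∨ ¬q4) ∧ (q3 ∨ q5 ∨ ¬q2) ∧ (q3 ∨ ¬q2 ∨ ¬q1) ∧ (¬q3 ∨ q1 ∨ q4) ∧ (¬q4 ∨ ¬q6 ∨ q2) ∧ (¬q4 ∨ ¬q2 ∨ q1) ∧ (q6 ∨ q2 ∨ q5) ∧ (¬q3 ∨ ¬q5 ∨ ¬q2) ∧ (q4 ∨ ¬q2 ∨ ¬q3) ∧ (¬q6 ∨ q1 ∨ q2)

2

There are 2^6 = 64 truth assignments over (q1, q2, q3, q4, q5, q6).
Split on q1. With q1 = True, the clauses containing q1 are satisfied and ¬q1 drops from the rest; 2 of the 2^5 = 32 assignments to the other variables satisfy what remains.
With q1 = False, by the same count on the reduced clause set, 0 assignments work.
Total: 2 + 0 = 2.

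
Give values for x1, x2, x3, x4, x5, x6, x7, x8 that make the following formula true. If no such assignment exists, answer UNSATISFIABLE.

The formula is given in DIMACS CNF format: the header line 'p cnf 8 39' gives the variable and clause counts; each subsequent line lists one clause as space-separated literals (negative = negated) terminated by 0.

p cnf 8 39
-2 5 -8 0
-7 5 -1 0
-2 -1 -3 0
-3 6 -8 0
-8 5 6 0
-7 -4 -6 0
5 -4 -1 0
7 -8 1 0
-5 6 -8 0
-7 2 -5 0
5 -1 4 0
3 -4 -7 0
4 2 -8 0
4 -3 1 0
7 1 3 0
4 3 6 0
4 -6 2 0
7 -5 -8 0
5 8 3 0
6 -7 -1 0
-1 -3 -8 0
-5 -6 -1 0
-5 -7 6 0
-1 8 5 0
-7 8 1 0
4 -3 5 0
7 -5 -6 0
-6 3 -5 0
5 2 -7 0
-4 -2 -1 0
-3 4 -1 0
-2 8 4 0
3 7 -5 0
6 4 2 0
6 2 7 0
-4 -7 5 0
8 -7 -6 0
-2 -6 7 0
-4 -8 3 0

x1: False; x2: False; x3: True; x4: True; x5: False; x6: True; x7: False; x8: False

Case x2 = False:
Case x7 = False:
Unit clause (x6) forces x6 = True.
Unit clause (x4) forces x4 = True.
Unit clause (¬x5) forces x5 = False.
Unit clause (¬x1) forces x1 = False.
Unit clause (¬x8) forces x8 = False.
Unit clause (x3) forces x3 = True.
Every clause now holds.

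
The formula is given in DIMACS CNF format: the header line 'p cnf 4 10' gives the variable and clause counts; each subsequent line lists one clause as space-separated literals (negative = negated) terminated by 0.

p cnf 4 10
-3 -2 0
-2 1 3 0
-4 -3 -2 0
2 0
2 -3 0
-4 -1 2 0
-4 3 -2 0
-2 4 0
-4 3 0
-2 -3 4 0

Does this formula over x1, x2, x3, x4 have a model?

(x2) alone gives x2 = True.
(¬x3) alone gives x3 = False.
(x1) alone gives x1 = True.
(¬x4) alone gives x4 = False.
Now (x4) is unsatisfied and unit — conflict.
No assignment satisfies every clause.

No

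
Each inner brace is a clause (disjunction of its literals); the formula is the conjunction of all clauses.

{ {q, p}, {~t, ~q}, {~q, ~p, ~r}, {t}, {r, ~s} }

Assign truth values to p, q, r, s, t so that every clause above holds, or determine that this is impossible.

p ↦ 1,  q ↦ 0,  r ↦ 1,  s ↦ 0,  t ↦ 1

From the singleton clause (t), t = 1.
From the singleton clause (~q), q = 0.
From the singleton clause (p), p = 1.
Branch on r: set r = 1.
Every clause is now satisfied; s is unconstrained.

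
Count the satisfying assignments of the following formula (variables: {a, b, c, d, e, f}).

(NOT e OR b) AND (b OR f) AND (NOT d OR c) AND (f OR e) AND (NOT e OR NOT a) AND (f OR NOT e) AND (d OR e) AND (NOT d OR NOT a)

5

There are 2^6 = 64 truth assignments over (a, b, c, d, e, f).
Split on a. With a = true, the clauses containing a are satisfied and NOT a drops from the rest; 0 of the 2^5 = 32 assignments to the other variables satisfy what remains.
With a = false, by the same count on the reduced clause set, 5 assignments work.
(One model: a=F, b=F, c=T, d=T, e=F, f=T.)
Total: 0 + 5 = 5.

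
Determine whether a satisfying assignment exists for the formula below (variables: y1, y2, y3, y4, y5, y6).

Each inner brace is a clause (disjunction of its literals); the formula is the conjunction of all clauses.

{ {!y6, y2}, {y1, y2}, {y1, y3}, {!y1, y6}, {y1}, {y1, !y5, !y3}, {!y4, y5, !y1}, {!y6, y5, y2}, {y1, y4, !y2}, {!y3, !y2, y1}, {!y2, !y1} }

The clause (y1) is unit, so y1 = true.
The clause (y6) is unit, so y6 = true.
The clause (y2) is unit, so y2 = true.
Now (!y2) is unsatisfied and unit — conflict.
No assignment satisfies every clause.

No, unsatisfiable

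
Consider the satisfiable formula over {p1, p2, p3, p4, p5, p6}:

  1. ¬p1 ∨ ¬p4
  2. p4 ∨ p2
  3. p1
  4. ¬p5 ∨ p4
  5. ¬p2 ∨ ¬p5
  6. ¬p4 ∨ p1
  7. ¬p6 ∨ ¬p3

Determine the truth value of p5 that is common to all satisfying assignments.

False

Suppose p5 = True.
The clause (p1) is unit, so p1 = True.
The clause (¬p4) is unit, so p4 = False.
But (p4) is also a unit clause — contradiction.
So every satisfying assignment has p5 = False.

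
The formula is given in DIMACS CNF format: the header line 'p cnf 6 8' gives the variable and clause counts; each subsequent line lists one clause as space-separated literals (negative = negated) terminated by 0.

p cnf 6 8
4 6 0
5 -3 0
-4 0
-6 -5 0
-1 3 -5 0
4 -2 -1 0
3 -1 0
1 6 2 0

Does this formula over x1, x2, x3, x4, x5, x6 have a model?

Unit clause (¬x4) forces x4 = False.
Unit clause (x6) forces x6 = True.
Unit clause (¬x5) forces x5 = False.
Unit clause (¬x3) forces x3 = False.
Unit clause (¬x1) forces x1 = False.
Every clause is now satisfied; x2 is unconstrained.
A satisfying assignment: x1 ↦ False, x2 ↦ True, x3 ↦ False, x4 ↦ False, x5 ↦ False, x6 ↦ True.

Yes, satisfiable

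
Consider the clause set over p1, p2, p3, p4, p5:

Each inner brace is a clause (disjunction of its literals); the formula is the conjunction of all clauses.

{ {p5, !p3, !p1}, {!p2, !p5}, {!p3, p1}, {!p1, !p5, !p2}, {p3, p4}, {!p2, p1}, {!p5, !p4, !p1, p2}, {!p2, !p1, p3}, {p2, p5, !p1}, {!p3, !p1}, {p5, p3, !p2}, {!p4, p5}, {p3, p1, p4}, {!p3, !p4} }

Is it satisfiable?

Yes, satisfiable

Suppose p2 = false.
Suppose p3 = false.
(p4) alone gives p4 = true.
(p5) alone gives p5 = true.
(!p1) alone gives p1 = false.
Every clause now holds.
A satisfying assignment: p1 ↦ false,  p2 ↦ false,  p3 ↦ false,  p4 ↦ true,  p5 ↦ true.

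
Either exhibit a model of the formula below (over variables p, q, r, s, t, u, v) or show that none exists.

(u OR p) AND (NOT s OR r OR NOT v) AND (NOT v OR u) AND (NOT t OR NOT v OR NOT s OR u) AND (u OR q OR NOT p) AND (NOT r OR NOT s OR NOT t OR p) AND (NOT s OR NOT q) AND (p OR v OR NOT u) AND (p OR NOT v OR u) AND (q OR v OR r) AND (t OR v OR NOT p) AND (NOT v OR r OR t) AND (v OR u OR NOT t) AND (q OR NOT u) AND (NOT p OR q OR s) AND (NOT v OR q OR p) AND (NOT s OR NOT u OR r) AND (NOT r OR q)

p=true, q=true, r=true, s=false, t=true, u=true, v=false

Suppose u = true.
Unit clause (q) forces q = true.
Unit clause (NOT s) forces s = false.
Suppose p = true.
Suppose t = true.
All clauses hold; r, v can take either value.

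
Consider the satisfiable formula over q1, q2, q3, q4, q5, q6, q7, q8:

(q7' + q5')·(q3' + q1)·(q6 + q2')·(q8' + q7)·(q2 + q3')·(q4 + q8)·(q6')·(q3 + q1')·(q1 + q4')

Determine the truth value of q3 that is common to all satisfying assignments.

Suppose q3 = 1.
(q1) alone gives q1 = 1.
(q2) alone gives q2 = 1.
(q6) alone gives q6 = 1.
That conflicts with the unit clause (q6').
So every satisfying assignment has q3 = False.

False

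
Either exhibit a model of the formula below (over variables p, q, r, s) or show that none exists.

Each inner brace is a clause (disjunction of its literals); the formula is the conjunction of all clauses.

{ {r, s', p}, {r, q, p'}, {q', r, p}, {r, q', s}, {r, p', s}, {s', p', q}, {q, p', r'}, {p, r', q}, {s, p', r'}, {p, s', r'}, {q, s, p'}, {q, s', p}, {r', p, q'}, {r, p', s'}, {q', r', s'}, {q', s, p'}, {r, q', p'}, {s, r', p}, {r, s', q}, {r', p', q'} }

Suppose r = 0.
Suppose s = 0.
(q') alone gives q = 0.
(p') alone gives p = 0.
All clauses are satisfied.

p=0; q=0; r=0; s=0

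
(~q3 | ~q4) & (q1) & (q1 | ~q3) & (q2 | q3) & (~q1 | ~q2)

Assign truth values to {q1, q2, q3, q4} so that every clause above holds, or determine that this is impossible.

(q1) alone gives q1 = 1.
(~q2) alone gives q2 = 0.
(q3) alone gives q3 = 1.
(~q4) alone gives q4 = 0.
All clauses are satisfied.

q1 ↦ 1, q2 ↦ 0, q3 ↦ 1, q4 ↦ 0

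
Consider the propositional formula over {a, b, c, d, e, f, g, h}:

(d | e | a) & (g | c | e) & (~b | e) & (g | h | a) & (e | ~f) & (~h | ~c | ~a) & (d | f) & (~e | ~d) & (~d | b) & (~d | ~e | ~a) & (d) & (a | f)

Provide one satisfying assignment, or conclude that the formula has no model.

UNSATISFIABLE

Unit clause (d) forces d = 1.
Unit clause (~e) forces e = 0.
Unit clause (~b) forces b = 0.
That conflicts with the unit clause (b).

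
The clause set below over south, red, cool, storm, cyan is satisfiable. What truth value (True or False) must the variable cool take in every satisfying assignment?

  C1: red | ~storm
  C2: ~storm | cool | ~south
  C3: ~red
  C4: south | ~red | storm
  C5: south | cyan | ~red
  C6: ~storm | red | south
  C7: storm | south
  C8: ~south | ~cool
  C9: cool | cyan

Suppose cool = 1.
(~red) alone gives red = 0.
(~storm) alone gives storm = 0.
(south) alone gives south = 1.
Now (~south) is unsatisfied and unit — conflict.
So every satisfying assignment has cool = False.

False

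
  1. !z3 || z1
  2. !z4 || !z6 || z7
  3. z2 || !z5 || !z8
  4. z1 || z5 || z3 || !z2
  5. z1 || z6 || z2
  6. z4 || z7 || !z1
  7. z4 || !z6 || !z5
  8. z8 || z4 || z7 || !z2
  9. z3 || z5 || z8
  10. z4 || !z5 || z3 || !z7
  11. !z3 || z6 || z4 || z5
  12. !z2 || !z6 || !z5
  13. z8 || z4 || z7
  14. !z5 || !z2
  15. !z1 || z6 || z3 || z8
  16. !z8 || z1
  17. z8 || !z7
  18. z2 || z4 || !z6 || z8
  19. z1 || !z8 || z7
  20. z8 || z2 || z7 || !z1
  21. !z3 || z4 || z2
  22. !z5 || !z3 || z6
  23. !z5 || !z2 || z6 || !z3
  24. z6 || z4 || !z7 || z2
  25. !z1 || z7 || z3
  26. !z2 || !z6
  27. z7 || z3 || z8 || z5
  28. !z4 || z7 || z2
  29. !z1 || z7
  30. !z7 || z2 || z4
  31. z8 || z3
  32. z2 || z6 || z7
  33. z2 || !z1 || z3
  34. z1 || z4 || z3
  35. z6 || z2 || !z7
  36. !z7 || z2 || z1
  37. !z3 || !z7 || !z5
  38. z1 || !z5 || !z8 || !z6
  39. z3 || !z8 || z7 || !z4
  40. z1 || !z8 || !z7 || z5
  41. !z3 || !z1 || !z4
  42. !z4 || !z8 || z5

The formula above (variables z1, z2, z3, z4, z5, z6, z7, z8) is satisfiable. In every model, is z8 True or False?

True

Suppose z8 = false.
The clause (!z7) is unit, so z7 = false.
The clause (z4) is unit, so z4 = true.
The clause (!z6) is unit, so z6 = false.
The clause (z2) is unit, so z2 = true.
The clause (!z5) is unit, so z5 = false.
The clause (z3) is unit, so z3 = true.
The clause (z1) is unit, so z1 = true.
Now (!z1) is unsatisfied and unit — conflict.
So every satisfying assignment has z8 = True.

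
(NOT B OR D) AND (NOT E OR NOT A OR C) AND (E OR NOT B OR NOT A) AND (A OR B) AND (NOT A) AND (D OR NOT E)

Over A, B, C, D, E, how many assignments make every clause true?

4

There are 2^5 = 32 truth assignments over (A, B, C, D, E).
Split on A. With A = true, the clauses containing A are satisfied and NOT A drops from the rest; 0 of the 2^4 = 16 assignments to the other variables satisfy what remains.
With A = false, by the same count on the reduced clause set, 4 assignments work.
(One model: A=F, B=T, C=F, D=T, E=F.)
Total: 0 + 4 = 4.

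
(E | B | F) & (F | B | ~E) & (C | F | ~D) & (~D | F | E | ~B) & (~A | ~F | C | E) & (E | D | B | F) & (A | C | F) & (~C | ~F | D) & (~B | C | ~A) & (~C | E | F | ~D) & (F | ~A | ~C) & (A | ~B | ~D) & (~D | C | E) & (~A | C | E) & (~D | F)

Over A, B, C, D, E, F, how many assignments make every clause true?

There are 2^6 = 64 truth assignments over (A, B, C, D, E, F).
Split on D. With D = 1, the clauses containing D are satisfied and ~D drops from the rest; 8 of the 2^5 = 32 assignments to the other variables satisfy what remains.
With D = 0, by the same count on the reduced clause set, 7 assignments work.
(One model: A=F, B=F, C=F, D=F, E=F, F=T.)
Total: 8 + 7 = 15.

15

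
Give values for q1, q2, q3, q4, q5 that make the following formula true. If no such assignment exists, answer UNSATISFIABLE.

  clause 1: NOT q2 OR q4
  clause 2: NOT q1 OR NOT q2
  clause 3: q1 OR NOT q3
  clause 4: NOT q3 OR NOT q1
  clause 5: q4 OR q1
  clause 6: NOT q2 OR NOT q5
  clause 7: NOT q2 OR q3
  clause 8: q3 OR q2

Suppose q2 = false.
(q3) alone gives q3 = true.
(q1) alone gives q1 = true.
But (NOT q1) is also a unit clause — contradiction.
Backtrack on q2: now try q2 = true.
(q4) alone gives q4 = true.
(NOT q1) alone gives q1 = false.
(NOT q3) alone gives q3 = false.
But (q3) is also a unit clause — contradiction.
Both values of q2 lead to a conflict.

UNSATISFIABLE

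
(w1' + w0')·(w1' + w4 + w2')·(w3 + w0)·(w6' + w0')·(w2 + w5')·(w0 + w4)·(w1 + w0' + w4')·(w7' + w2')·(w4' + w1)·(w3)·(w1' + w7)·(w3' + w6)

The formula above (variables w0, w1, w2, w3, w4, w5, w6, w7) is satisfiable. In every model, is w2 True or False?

False

Suppose w2 = 1.
From the singleton clause (w7'), w7 = 0.
From the singleton clause (w3), w3 = 1.
From the singleton clause (w1'), w1 = 0.
From the singleton clause (w4'), w4 = 0.
From the singleton clause (w0), w0 = 1.
From the singleton clause (w6'), w6 = 0.
That conflicts with the unit clause (w6).
So every satisfying assignment has w2 = False.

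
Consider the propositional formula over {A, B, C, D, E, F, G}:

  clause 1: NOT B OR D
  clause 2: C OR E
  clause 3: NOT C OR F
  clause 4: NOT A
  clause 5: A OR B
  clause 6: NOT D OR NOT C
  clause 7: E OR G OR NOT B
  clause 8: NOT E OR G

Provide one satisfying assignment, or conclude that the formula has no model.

Unit clause (NOT A) forces A = false.
Unit clause (B) forces B = true.
Unit clause (D) forces D = true.
Unit clause (NOT C) forces C = false.
Unit clause (E) forces E = true.
Unit clause (G) forces G = true.
All clauses hold; F can take either value.

A: false, B: true, C: false, D: true, E: true, F: false, G: true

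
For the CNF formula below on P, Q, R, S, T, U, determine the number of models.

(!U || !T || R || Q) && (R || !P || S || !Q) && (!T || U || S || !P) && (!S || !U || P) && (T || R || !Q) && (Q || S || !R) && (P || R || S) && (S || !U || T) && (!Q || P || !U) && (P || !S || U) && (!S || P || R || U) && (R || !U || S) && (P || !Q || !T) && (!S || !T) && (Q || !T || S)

There are 2^6 = 64 truth assignments over (P, Q, R, S, T, U).
Split on U. With U = true, the clauses containing U are satisfied and !U drops from the rest; 4 of the 2^5 = 32 assignments to the other variables satisfy what remains.
With U = false, by the same count on the reduced clause set, 6 assignments work.
(One model: P=F, Q=T, R=T, S=F, T=F, U=F.)
Total: 4 + 6 = 10.

10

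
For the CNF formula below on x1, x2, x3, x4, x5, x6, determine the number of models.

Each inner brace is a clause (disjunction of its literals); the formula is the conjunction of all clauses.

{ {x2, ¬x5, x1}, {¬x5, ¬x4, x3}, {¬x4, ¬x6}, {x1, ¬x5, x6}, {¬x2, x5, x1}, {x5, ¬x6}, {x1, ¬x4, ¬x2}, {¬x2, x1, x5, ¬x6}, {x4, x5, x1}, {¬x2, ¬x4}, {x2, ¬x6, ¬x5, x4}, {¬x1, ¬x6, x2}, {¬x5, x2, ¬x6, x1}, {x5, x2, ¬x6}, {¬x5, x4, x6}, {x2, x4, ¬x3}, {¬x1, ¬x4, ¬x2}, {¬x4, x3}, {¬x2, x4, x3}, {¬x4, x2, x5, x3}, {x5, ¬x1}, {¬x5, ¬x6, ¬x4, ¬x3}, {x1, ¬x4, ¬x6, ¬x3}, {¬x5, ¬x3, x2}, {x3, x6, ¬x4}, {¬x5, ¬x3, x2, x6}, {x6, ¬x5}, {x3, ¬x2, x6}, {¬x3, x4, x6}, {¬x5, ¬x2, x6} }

There are 2^6 = 64 truth assignments over (x1, x2, x3, x4, x5, x6).
Split on x5. With x5 = True, the clauses containing x5 are satisfied and ¬x5 drops from the rest; 2 of the 2^5 = 32 assignments to the other variables satisfy what remains.
With x5 = False, by the same count on the reduced clause set, 1 assignment works.
Total: 2 + 1 = 3.

3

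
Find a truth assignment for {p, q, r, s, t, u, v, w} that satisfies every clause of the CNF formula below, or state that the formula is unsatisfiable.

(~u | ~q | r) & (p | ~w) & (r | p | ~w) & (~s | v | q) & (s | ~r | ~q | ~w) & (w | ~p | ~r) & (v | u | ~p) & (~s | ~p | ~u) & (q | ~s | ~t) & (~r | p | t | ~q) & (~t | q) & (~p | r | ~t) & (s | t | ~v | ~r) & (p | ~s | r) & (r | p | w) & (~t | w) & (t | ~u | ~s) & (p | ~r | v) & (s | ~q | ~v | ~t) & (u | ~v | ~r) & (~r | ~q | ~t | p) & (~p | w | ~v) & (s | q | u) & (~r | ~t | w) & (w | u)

p ↦ 1,  q ↦ 0,  r ↦ 1,  s ↦ 0,  t ↦ 0,  u ↦ 1,  v ↦ 0,  w ↦ 1

Suppose p = 1.
Suppose w = 1.
Suppose v = 0.
From the singleton clause (u), u = 1.
From the singleton clause (~s), s = 0.
Suppose q = 0.
From the singleton clause (~t), t = 0.
No clause remains; r is free.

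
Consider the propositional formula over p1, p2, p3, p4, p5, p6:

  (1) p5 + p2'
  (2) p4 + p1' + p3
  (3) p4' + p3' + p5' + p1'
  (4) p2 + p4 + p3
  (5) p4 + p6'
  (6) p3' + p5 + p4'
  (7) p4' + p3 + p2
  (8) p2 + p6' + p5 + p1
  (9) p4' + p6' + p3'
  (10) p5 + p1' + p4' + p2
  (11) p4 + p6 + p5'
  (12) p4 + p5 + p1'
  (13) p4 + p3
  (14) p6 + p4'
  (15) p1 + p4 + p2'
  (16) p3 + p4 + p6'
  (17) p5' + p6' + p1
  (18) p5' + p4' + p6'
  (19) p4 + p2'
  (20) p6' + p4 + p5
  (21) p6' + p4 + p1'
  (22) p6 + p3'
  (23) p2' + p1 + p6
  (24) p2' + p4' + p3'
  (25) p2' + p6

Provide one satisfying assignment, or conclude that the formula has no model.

UNSATISFIABLE

Branch on p5: set p5 = 1.
Branch on p4: set p4 = 1.
The clause (p6) is unit, so p6 = 1.
That conflicts with the unit clause (p6').
Backtrack on p4: now try p4 = 0.
The clause (p6') is unit, so p6 = 0.
That conflicts with the unit clause (p6).
Neither p4 = 1 nor p4 = 0 works.
Backtrack on p5: now try p5 = 0.
The clause (p2') is unit, so p2 = 0.
Branch on p4: set p4 = 1.
The clause (p3') is unit, so p3 = 0.
That conflicts with the unit clause (p3).
Backtrack on p4: now try p4 = 0.
The clause (p3) is unit, so p3 = 1.
The clause (p6') is unit, so p6 = 0.
That conflicts with the unit clause (p6).
Neither p4 = 1 nor p4 = 0 works.
Neither p5 = 1 nor p5 = 0 works.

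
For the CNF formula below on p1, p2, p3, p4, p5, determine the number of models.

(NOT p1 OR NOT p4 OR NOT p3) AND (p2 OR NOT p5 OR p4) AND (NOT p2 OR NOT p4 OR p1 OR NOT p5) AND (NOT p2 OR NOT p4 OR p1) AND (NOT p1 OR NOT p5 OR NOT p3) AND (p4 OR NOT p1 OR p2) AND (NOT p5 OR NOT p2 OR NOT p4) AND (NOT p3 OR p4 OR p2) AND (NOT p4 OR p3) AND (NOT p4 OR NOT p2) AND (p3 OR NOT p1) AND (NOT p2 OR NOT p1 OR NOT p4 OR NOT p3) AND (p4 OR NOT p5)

6

There are 2^5 = 32 truth assignments over (p1, p2, p3, p4, p5).
Split on p2. With p2 = true, the clauses containing p2 are satisfied and NOT p2 drops from the rest; 3 of the 2^4 = 16 assignments to the other variables satisfy what remains.
With p2 = false, by the same count on the reduced clause set, 3 assignments work.
(One model: p1=F, p2=F, p3=F, p4=F, p5=F.)
Total: 3 + 3 = 6.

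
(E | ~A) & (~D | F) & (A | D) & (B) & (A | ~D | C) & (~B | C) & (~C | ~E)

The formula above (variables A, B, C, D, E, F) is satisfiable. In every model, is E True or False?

Suppose E = 1.
Unit clause (B) forces B = 1.
Unit clause (C) forces C = 1.
That conflicts with the unit clause (~C).
So every satisfying assignment has E = False.

False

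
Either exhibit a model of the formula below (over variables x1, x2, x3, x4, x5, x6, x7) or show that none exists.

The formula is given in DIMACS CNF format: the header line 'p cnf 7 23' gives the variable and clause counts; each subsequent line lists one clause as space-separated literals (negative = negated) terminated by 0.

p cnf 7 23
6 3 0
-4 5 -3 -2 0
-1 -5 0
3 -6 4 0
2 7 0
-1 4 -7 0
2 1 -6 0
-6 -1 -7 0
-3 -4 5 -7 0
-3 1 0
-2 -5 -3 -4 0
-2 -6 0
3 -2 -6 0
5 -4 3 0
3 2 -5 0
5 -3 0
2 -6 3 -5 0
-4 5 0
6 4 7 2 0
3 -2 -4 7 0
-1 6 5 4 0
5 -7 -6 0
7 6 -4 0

UNSATISFIABLE

Suppose x6 = True.
The clause (¬x2) is unit, so x2 = False.
The clause (x7) is unit, so x7 = True.
The clause (x1) is unit, so x1 = True.
That conflicts with the unit clause (¬x1).
Backtrack on x6: now try x6 = False.
The clause (x3) is unit, so x3 = True.
The clause (x1) is unit, so x1 = True.
The clause (¬x5) is unit, so x5 = False.
That conflicts with the unit clause (x5).
Both values of x6 lead to a conflict.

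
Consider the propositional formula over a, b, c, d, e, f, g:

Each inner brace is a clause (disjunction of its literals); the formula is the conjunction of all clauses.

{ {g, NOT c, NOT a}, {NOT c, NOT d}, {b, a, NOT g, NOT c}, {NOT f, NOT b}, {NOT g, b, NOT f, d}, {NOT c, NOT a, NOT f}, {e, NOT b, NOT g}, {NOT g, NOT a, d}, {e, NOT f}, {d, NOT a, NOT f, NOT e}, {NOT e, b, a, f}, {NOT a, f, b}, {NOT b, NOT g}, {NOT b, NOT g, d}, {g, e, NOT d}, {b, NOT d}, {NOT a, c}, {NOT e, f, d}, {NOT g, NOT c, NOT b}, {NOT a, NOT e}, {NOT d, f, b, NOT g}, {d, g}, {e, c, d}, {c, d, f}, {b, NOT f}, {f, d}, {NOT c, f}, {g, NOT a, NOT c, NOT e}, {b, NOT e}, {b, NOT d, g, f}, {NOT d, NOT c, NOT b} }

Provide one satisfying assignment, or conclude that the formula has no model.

a ↦ false, b ↦ true, c ↦ false, d ↦ true, e ↦ true, f ↦ false, g ↦ false

Suppose c = false.
(NOT a) alone gives a = false.
Suppose f = false.
(d) alone gives d = true.
(b) alone gives b = true.
(NOT g) alone gives g = false.
(e) alone gives e = true.
Every clause now holds.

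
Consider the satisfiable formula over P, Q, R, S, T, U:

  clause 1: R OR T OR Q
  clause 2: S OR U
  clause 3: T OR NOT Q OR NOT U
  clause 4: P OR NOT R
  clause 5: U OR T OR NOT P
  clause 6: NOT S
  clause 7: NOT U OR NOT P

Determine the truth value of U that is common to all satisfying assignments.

True

Suppose U = false.
From the singleton clause (S), S = true.
That conflicts with the unit clause (NOT S).
So every satisfying assignment has U = True.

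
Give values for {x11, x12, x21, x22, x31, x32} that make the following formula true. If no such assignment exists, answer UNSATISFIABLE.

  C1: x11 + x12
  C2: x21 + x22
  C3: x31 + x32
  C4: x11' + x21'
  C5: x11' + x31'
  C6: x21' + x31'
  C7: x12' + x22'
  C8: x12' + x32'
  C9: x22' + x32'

UNSATISFIABLE

Suppose x11 = 1.
(x21') alone gives x21 = 0.
(x22) alone gives x22 = 1.
(x31') alone gives x31 = 0.
(x32) alone gives x32 = 1.
Now (x32') is unsatisfied and unit — conflict.
Backtrack on x11: now try x11 = 0.
(x12) alone gives x12 = 1.
(x22') alone gives x22 = 0.
(x21) alone gives x21 = 1.
(x31') alone gives x31 = 0.
(x32) alone gives x32 = 1.
Now (x32') is unsatisfied and unit — conflict.
Either choice for x11 ends in contradiction.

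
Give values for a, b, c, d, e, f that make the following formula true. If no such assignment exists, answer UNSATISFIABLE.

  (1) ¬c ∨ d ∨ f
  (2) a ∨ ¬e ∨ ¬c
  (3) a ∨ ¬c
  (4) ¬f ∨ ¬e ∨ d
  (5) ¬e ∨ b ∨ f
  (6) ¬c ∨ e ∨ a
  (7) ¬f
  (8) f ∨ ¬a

(¬f) alone gives f = False.
(¬a) alone gives a = False.
(¬c) alone gives c = False.
Case e = True:
(b) alone gives b = True.
Every clause is now satisfied; d is unconstrained.

a: False; b: True; c: False; d: True; e: True; f: False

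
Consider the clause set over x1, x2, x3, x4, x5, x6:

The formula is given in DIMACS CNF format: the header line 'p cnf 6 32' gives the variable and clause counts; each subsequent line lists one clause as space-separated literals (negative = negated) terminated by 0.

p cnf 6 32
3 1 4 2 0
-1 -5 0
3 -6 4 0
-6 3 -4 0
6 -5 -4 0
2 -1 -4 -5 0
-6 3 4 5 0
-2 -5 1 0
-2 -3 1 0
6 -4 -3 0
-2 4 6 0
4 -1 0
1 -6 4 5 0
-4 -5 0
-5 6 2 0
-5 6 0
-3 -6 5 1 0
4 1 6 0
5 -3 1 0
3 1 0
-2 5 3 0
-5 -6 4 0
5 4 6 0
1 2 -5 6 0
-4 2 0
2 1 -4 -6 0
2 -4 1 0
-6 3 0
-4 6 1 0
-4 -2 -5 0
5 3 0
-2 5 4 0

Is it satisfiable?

Case x1 = True:
From the singleton clause (¬x5), x5 = False.
From the singleton clause (x4), x4 = True.
From the singleton clause (x2), x2 = True.
From the singleton clause (x3), x3 = True.
From the singleton clause (x6), x6 = True.
All clauses are satisfied.
A satisfying assignment: x1=True, x2=True, x3=True, x4=True, x5=False, x6=True.

Yes, satisfiable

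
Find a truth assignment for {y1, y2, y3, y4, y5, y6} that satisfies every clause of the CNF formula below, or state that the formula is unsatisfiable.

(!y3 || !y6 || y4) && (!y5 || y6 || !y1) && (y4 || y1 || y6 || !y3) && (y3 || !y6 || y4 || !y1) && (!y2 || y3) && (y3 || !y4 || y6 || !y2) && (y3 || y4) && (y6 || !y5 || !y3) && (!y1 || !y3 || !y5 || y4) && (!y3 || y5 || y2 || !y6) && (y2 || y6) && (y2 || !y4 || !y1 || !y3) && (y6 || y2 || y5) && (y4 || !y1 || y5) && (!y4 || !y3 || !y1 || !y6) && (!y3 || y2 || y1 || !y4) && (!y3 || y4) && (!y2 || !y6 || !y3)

Try y2 = false.
The clause (y6) is unit, so y6 = true.
Try y3 = false.
The clause (y4) is unit, so y4 = true.
All clauses hold; y1, y5 can take either value.

y1 ↦ true,  y2 ↦ false,  y3 ↦ false,  y4 ↦ true,  y5 ↦ true,  y6 ↦ true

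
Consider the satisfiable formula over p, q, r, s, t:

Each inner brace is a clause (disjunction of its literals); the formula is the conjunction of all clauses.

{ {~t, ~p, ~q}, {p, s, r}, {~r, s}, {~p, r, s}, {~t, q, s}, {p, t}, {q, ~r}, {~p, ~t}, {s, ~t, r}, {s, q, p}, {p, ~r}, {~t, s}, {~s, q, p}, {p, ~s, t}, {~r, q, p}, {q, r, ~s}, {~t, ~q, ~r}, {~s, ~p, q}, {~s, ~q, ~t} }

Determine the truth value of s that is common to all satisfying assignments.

Suppose s = 0.
Unit clause (~r) forces r = 0.
Unit clause (p) forces p = 1.
Now (~p) is unsatisfied and unit — conflict.
So every satisfying assignment has s = True.

True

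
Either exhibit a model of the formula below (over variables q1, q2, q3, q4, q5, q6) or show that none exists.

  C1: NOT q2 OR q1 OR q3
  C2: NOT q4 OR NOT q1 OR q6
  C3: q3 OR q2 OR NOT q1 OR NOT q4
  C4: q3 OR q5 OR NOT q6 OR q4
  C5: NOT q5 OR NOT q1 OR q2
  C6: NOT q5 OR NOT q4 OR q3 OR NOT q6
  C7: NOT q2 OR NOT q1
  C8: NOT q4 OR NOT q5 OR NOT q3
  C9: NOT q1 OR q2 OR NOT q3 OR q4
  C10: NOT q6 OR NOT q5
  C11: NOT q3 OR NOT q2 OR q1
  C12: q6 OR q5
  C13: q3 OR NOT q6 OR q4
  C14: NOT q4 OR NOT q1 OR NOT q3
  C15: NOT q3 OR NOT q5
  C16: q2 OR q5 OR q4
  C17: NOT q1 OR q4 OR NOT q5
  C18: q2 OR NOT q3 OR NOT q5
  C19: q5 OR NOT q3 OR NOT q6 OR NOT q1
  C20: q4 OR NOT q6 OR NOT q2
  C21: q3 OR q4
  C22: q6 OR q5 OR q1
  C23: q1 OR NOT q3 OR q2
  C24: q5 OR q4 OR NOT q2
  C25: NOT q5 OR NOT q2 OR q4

Try q2 = false.
Try q5 = false.
Unit clause (q6) forces q6 = true.
Unit clause (q4) forces q4 = true.
Try q3 = false.
Unit clause (NOT q1) forces q1 = false.
Every clause now holds.

q1: false; q2: false; q3: false; q4: true; q5: false; q6: true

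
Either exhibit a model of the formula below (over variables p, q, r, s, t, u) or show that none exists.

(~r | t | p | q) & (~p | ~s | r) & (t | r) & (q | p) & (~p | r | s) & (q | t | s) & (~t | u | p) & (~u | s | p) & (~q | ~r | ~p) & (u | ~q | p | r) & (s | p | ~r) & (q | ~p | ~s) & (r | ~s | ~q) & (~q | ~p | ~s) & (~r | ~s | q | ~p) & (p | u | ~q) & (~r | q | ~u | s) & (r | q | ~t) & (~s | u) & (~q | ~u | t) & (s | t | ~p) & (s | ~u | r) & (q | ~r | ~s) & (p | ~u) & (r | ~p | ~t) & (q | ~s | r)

p: 1; q: 0; r: 1; s: 0; t: 1; u: 0

Try t = 1.
Try q = 0.
From the singleton clause (p), p = 1.
From the singleton clause (~s), s = 0.
From the singleton clause (r), r = 1.
From the singleton clause (~u), u = 0.
This assignment satisfies each clause.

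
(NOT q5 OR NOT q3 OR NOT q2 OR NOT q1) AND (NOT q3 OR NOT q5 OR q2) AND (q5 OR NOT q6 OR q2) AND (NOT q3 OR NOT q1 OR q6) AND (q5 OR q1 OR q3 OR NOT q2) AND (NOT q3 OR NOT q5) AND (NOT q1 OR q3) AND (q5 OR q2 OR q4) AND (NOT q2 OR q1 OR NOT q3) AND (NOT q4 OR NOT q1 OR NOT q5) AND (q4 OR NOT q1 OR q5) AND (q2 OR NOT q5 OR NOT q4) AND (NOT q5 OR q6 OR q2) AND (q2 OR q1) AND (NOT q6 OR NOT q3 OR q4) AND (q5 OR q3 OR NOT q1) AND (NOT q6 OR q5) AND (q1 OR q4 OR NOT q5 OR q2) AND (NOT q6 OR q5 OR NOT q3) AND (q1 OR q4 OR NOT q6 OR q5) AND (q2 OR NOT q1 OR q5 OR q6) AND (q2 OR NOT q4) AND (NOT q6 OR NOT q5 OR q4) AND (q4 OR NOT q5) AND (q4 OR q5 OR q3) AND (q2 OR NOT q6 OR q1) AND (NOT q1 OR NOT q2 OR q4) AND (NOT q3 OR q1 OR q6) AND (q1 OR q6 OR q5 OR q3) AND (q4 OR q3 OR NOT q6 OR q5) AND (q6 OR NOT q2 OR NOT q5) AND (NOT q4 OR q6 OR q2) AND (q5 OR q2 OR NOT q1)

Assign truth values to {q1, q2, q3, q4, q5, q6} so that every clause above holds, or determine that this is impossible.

q1 ↦ false; q2 ↦ true; q3 ↦ false; q4 ↦ true; q5 ↦ true; q6 ↦ true

Case q3 = false:
The clause (NOT q1) is unit, so q1 = false.
The clause (q2) is unit, so q2 = true.
The clause (q5) is unit, so q5 = true.
The clause (q4) is unit, so q4 = true.
The clause (q6) is unit, so q6 = true.
All clauses are satisfied.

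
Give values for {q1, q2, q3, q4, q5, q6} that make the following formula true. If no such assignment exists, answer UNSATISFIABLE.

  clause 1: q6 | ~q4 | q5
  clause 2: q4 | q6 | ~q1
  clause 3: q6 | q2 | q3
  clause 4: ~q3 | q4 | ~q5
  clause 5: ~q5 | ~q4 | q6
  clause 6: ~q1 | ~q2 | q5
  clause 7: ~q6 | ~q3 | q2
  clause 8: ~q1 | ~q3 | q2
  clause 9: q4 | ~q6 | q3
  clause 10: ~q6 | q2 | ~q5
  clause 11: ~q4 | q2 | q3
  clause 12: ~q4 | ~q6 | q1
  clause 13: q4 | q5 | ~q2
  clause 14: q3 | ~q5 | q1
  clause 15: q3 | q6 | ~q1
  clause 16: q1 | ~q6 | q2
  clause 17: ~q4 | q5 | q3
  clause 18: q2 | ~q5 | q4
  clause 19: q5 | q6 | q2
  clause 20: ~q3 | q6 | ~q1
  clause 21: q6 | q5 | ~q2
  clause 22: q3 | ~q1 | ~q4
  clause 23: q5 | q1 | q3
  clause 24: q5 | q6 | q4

q1 ↦ 1; q2 ↦ 1; q3 ↦ 1; q4 ↦ 1; q5 ↦ 1; q6 ↦ 1

Branch on q6: set q6 = 1.
Branch on q3: set q3 = 1.
The clause (q2) is unit, so q2 = 1.
Branch on q4: set q4 = 1.
The clause (q1) is unit, so q1 = 1.
The clause (q5) is unit, so q5 = 1.
This assignment satisfies each clause.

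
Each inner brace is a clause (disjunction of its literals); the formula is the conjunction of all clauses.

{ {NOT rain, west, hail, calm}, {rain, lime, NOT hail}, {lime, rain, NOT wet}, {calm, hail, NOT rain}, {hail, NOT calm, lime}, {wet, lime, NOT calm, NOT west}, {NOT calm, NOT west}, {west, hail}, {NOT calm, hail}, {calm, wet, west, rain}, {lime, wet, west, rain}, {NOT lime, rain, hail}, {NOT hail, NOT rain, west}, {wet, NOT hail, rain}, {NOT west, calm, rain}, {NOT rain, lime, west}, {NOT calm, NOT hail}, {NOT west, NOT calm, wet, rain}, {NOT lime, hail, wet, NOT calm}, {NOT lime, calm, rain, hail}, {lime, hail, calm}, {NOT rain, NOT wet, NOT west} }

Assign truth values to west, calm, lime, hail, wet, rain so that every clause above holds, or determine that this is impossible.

Branch on calm: set calm = false.
Branch on hail: set hail = true.
Branch on rain: set rain = true.
(west) alone gives west = true.
(NOT wet) alone gives wet = false.
Every clause is now satisfied; lime is unconstrained.

west=true; calm=false; lime=false; hail=true; wet=false; rain=true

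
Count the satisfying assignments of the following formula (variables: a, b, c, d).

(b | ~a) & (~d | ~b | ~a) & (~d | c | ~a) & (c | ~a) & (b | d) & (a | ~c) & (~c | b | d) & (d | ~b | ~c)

3

There are 2^4 = 16 truth assignments over (a, b, c, d).
Split on b. With b = 1, the clauses containing b are satisfied and ~b drops from the rest; 2 of the 2^3 = 8 assignments to the other variables satisfy what remains.
With b = 0, by the same count on the reduced clause set, 1 assignment works.
Total: 2 + 1 = 3.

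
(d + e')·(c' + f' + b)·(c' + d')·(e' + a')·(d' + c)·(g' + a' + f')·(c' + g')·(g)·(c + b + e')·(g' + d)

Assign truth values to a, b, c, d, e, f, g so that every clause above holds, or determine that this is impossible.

UNSATISFIABLE

Unit clause (g) forces g = 1.
Unit clause (c') forces c = 0.
Unit clause (d') forces d = 0.
But (d) is also a unit clause — contradiction.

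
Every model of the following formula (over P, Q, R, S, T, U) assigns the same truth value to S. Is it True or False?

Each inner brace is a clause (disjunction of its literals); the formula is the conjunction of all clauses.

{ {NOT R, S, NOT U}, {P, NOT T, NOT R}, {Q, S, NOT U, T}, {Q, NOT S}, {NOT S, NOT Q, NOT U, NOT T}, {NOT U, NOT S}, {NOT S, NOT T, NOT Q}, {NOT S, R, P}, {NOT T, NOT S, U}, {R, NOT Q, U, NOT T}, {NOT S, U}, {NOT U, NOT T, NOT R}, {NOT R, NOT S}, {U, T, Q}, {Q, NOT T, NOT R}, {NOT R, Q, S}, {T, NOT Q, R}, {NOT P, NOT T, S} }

Suppose S = true.
(Q) alone gives Q = true.
(NOT U) alone gives U = false.
That conflicts with the unit clause (U).
So every satisfying assignment has S = False.

False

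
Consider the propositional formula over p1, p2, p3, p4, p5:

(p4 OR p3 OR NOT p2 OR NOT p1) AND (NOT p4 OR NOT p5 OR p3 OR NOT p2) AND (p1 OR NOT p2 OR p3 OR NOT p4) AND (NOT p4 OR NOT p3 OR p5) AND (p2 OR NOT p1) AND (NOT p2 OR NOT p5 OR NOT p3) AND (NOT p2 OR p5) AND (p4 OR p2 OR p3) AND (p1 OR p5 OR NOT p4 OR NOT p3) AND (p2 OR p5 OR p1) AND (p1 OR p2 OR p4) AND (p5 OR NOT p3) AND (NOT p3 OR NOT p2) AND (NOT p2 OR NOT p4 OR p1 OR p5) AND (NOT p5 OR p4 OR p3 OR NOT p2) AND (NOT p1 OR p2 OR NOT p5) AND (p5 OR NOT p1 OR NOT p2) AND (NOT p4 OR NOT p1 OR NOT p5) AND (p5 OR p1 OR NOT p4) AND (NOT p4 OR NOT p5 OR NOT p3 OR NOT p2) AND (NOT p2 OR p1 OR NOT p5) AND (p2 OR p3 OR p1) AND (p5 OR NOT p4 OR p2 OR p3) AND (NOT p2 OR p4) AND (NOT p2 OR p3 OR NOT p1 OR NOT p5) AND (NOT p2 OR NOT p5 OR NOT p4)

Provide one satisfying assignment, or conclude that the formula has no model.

Branch on p2: set p2 = false.
Unit clause (NOT p1) forces p1 = false.
Unit clause (p5) forces p5 = true.
Unit clause (p4) forces p4 = true.
Unit clause (p3) forces p3 = true.
Every clause now holds.

p1: false,  p2: false,  p3: true,  p4: true,  p5: true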